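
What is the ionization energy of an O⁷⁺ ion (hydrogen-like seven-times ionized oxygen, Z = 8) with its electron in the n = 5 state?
34.83 eV

The ionization energy is the energy needed to remove the electron completely (n → ∞).

For a hydrogen-like ion with Z = 8, E_n = -13.6057 Z² / n² eV.

At n = 5: E_5 = -13.6057 × 8² / 5² = -34.83059 eV
At n = ∞: E_∞ = 0 eV

Ionization energy = E_∞ - E_5 = 0 - (-34.83059) = 34.83059 eV
Ionization energy ≈ 34.83 eV

This is also called the binding energy of the electron in state n = 5.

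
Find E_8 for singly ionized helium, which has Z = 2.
-0.85036 eV

For hydrogen-like ions, the energy levels scale with Z²:
E_n = -13.6057 Z² / n² eV

For He⁺ (Z = 2) at n = 8:
E_8 = -13.6057 × 2² / 8²
E_8 = -13.6057 × 4 / 64
E_8 = -54.4228 / 64
E_8 = -0.85036 eV

The energy is 4 times more negative than hydrogen at the same n due to the stronger nuclear charge.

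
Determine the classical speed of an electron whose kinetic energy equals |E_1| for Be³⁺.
8.751e+06 m/s (or 2.919% of c)

The binding energy at n = 1 for Be³⁺ is:
E_1 = -13.6057 × 4²/1² = -217.69120 eV
|E_1| = 217.69120 eV

Convert to Joules:
KE = 217.69120 eV × (1.602177 × 10⁻¹⁹ J/eV) = 3.48780e-17 J

Using KE = ½mv²:
v = √(2·KE/m_e)
v = √(2 × 3.48780e-17 J / 9.10938 × 10⁻³¹ kg)
v = 8.751e+06 m/s

This is approximately 2.919% the speed of light.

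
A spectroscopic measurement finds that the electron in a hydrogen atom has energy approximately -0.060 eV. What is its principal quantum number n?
n = 15

The exact energy levels follow E_n = -13.6057 eV / n².

The measured value (-0.060 eV) is reported to only 2 significant figures, so we must test candidate n values and see which one matches to that precision.

Candidate energies:
  n = 13:  E = -13.6057/13² = -0.08051 eV
  n = 14:  E = -13.6057/14² = -0.06942 eV
  n = 15:  E = -13.6057/15² = -0.06047 eV  ← matches
  n = 16:  E = -13.6057/16² = -0.05315 eV
  n = 17:  E = -13.6057/17² = -0.04708 eV

Checking against the measurement of -0.060 eV (2 sig figs), only n = 15 agrees:
E_15 = -0.06047 eV, which rounds to -0.060 eV ✓

Therefore n = 15.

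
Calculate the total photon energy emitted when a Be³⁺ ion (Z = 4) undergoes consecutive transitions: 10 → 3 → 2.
52.245888 eV

The energy levels of Be³⁺ are E_n = -13.6057 × 4² / n² eV.

First transition (10 → 3):
ΔE₁ = |E_3 - E_10|
ΔE₁ = |-24.187911111111 - (-2.176912000000)| = 22.010999111 eV

Second transition (3 → 2):
ΔE₂ = |E_2 - E_3|
ΔE₂ = |-54.422800000000 - (-24.187911111111)| = 30.234888889 eV

Total energy released:
E_total = ΔE₁ + ΔE₂ = 22.010999111 + 30.234888889 = 52.245888 eV

Note: This equals the direct transition 10 → 2: 52.245888 eV ✓
Energy is conserved regardless of the path taken.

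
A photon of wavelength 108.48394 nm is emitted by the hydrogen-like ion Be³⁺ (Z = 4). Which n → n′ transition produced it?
n = 10 → n = 4

First, find the photon energy from the wavelength (hc = 1239.84 eV·nm):
E = hc/λ = 1239.84 eV·nm / 108.48394 nm = 11.428788 eV

The energy levels of Be³⁺ satisfy E_n = -13.6057 × 4² / n² eV, so an emission n_i → n_f releases
ΔE = 13.6057 × 4² × (1/n_f² − 1/n_i²) eV.

Setting ΔE equal to the photon energy:
1/n_f² − 1/n_i² = 11.428788 / (13.6057 × 4²) = 0.052500000

Since 1/n_i² must be positive, we need 1/n_f² > 0.052500000, i.e. n_f ≤ 4. For each allowed n_f, solve n_i = (1/n_f² − 0.052500000)^(−1/2) and check whether it is a whole number:
  n_f = 1: 1/n_i² = 1.000000000 − 0.052500000 = 0.947500000 → n_i = 1.027  (not an integer) ✗
  n_f = 2: 1/n_i² = 0.250000000 − 0.052500000 = 0.197500000 → n_i = 2.250  (not an integer) ✗
  n_f = 3: 1/n_i² = 0.111111111 − 0.052500000 = 0.058611111 → n_i = 4.131  (not an integer) ✗
  n_f = 4: 1/n_i² = 0.062500000 − 0.052500000 = 0.010000000 → n_i = 10.000  → integer, n_i = 10 ✓

Only n_f = 4 gives an integer upper level, n_i = 10.

The transition is from n = 10 to n = 4 (emission).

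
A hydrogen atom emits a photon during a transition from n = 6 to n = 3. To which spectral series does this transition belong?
Paschen series

The spectral series in hydrogen are named based on the final (lower) energy level:
- Lyman series: n_final = 1 (ultraviolet)
- Balmer series: n_final = 2 (visible/near-UV)
- Paschen series: n_final = 3 (infrared)
- Brackett series: n_final = 4 (infrared)
- Pfund series: n_final = 5 (far infrared)

Since this transition ends at n = 3, it belongs to the Paschen series.

For reference, this 6 → 3 line has photon energy
ΔE = 13.6057 eV × (1/3² - 1/6²) = 1.133808333 eV,
corresponding to wavelength λ = hc/ΔE = 1239.84 eV·nm / 1.133808333 eV = 1093.5182 nm in the infrared region.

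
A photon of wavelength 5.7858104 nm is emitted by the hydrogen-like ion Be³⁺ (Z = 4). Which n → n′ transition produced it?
n = 8 → n = 1

First, find the photon energy from the wavelength (hc = 1239.84 eV·nm):
E = hc/λ = 1239.84 eV·nm / 5.7858104 nm = 214.28977 eV

The energy levels of Be³⁺ satisfy E_n = -13.6057 × 4² / n² eV, so an emission n_i → n_f releases
ΔE = 13.6057 × 4² × (1/n_f² − 1/n_i²) eV.

Setting ΔE equal to the photon energy:
1/n_f² − 1/n_i² = 214.28977 / (13.6057 × 4²) = 0.98437498

Since 1/n_i² must be positive, we need 1/n_f² > 0.98437498, i.e. n_f ≤ 1. For each allowed n_f, solve n_i = (1/n_f² − 0.98437498)^(−1/2) and check whether it is a whole number:
  n_f = 1: 1/n_i² = 1.00000000 − 0.98437498 = 0.01562502 → n_i = 8.000  → integer, n_i = 8 ✓

Only n_f = 1 gives an integer upper level, n_i = 8.

The transition is from n = 8 to n = 1 (emission).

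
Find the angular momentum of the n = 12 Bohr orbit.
1.26549e-33 J·s (or 12ℏ)

In the Bohr model, angular momentum is quantized:
L = nℏ

where ℏ = h/(2π) = 1.0545718e-34 J·s

For n = 12:
L = 12 × 1.0545718e-34 J·s
L = 1.26549e-33 J·s

This can also be written as L = 12ℏ.
The angular momentum is an integer multiple of the reduced Planck constant.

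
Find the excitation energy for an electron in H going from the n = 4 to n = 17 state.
0.80 eV

The energy levels of a hydrogen-like atom are E_n = -13.6057 eV / n².

Energy at n = 4: E_4 = -13.6057 / 4² = -0.85036 eV
Energy at n = 17: E_17 = -13.6057 / 17² = -0.04708 eV

The excitation energy is the difference:
ΔE = E_17 - E_4
ΔE = -0.04708 - (-0.85036)
ΔE = 0.80 eV

Since this is positive, energy must be absorbed (photon absorption).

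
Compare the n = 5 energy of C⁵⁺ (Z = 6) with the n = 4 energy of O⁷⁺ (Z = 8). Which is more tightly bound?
O⁷⁺ at n = 4 (E = -54.423 eV)

Using E_n = -13.6057 Z² / n² eV:

C⁵⁺ (Z = 6) at n = 5:
E = -13.6057 × 6² / 5² = -13.6057 × 36 / 25 = -19.592208 eV

O⁷⁺ (Z = 8) at n = 4:
E = -13.6057 × 8² / 4² = -13.6057 × 64 / 16 = -54.422800 eV

Since -54.422800 eV < -19.592208 eV,
O⁷⁺ at n = 4 is more tightly bound (requires more energy to ionize).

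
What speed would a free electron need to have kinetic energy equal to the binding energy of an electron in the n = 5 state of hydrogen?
4.3754e+05 m/s (or 0.14595% of c)

The binding energy at n = 5 for hydrogen is:
E_5 = -13.6057/5² = -0.54422800 eV
|E_5| = 0.54422800 eV

Convert to Joules:
KE = 0.54422800 eV × (1.602177 × 10⁻¹⁹ J/eV) = 8.719496e-20 J

Using KE = ½mv²:
v = √(2·KE/m_e)
v = √(2 × 8.719496e-20 J / 9.10938 × 10⁻³¹ kg)
v = 4.3754e+05 m/s

This is approximately 0.14595% the speed of light.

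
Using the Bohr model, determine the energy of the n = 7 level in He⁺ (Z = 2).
-1.1107 eV

For hydrogen-like ions, the energy levels scale with Z²:
E_n = -13.6057 Z² / n² eV

For He⁺ (Z = 2) at n = 7:
E_7 = -13.6057 × 2² / 7²
E_7 = -13.6057 × 4 / 49
E_7 = -54.4228 / 49
E_7 = -1.1107 eV

The energy is 4 times more negative than hydrogen at the same n due to the stronger nuclear charge.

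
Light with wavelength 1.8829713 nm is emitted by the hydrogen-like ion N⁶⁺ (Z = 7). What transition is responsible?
n = 9 → n = 1

First, find the photon energy from the wavelength (hc = 1239.84 eV·nm):
E = hc/λ = 1239.84 eV·nm / 1.8829713 nm = 658.44870 eV

The energy levels of N⁶⁺ satisfy E_n = -13.6057 × 7² / n² eV, so an emission n_i → n_f releases
ΔE = 13.6057 × 7² × (1/n_f² − 1/n_i²) eV.

Setting ΔE equal to the photon energy:
1/n_f² − 1/n_i² = 658.44870 / (13.6057 × 7²) = 0.98765433

Since 1/n_i² must be positive, we need 1/n_f² > 0.98765433, i.e. n_f ≤ 1. For each allowed n_f, solve n_i = (1/n_f² − 0.98765433)^(−1/2) and check whether it is a whole number:
  n_f = 1: 1/n_i² = 1.00000000 − 0.98765433 = 0.01234567 → n_i = 9.000  → integer, n_i = 9 ✓

Only n_f = 1 gives an integer upper level, n_i = 9.

The transition is from n = 9 to n = 1 (emission).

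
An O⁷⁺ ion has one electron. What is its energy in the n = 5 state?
-34.83 eV

For hydrogen-like ions, the energy levels scale with Z²:
E_n = -13.6057 Z² / n² eV

For O⁷⁺ (Z = 8) at n = 5:
E_5 = -13.6057 × 8² / 5²
E_5 = -13.6057 × 64 / 25
E_5 = -870.7648 / 25
E_5 = -34.83 eV

The energy is 64 times more negative than hydrogen at the same n due to the stronger nuclear charge.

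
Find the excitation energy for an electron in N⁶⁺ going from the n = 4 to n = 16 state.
39.063 eV

The energy levels of a hydrogen-like atom are E_n = -13.6057 Z² eV / n².

Energy at n = 4: E_4 = -13.6057 × 7² / 4² = -41.667456 eV
Energy at n = 16: E_16 = -13.6057 × 7² / 16² = -2.604216 eV

The excitation energy is the difference:
ΔE = E_16 - E_4
ΔE = -2.604216 - (-41.667456)
ΔE = 39.063 eV

Since this is positive, energy must be absorbed (photon absorption).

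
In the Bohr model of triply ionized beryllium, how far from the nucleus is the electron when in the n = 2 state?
0.052918 nm (or 0.529177 Å)

The Bohr radius formula is:
r_n = n² a₀ / Z

where a₀ = 0.052917721 nm is the Bohr radius.

For Be³⁺ (Z = 4) at n = 2:
r_2 = 2² × 0.052917721 nm / 4
r_2 = 4 × 0.052917721 nm / 4
r_2 = 0.2116709 nm / 4
r_2 = 0.052918 nm

The electron orbits at approximately 0.052918 nm from the nucleus.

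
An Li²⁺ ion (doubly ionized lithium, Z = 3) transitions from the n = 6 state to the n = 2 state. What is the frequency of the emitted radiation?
6.58e+15 Hz

First, find the transition energy:
E_6 = -13.6057 × 3² / 6² = -3.401425 eV
E_2 = -13.6057 × 3² / 2² = -30.612825 eV
|ΔE| = |E_2 - E_6| = 27.211400 eV

Convert to Joules: E = 27.211400 eV × (1.602177 × 10⁻¹⁹ J/eV) = 4.3597e-18 J

Using E = hf:
f = E/h = 4.3597e-18 J / (6.62607 × 10⁻³⁴ J·s)
f = 6.58e+15 Hz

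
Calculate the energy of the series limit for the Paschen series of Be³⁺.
24.188 eV

The series limit corresponds to the transition from n = ∞ to n = 3.
This is the highest energy (shortest wavelength) transition in the Paschen series.

E_∞ = 0 eV
E_3 = -13.6057 × 4² / 3² = -24.188 eV

Energy at series limit:
ΔE = E_∞ - E_3 = 0 - (-24.188) = 24.188 eV

This energy equals the ionization energy from the n = 3 state of Be³⁺.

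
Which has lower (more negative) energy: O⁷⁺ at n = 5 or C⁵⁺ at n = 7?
O⁷⁺ at n = 5 (E = -34.8306 eV)

Using E_n = -13.6057 Z² / n² eV:

O⁷⁺ (Z = 8) at n = 5:
E = -13.6057 × 8² / 5² = -13.6057 × 64 / 25 = -34.8305920 eV

C⁵⁺ (Z = 6) at n = 7:
E = -13.6057 × 6² / 7² = -13.6057 × 36 / 49 = -9.9960245 eV

Since -34.8305920 eV < -9.9960245 eV,
O⁷⁺ at n = 5 is more tightly bound (requires more energy to ionize).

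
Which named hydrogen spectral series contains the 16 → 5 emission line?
Pfund series

The spectral series in hydrogen are named based on the final (lower) energy level:
- Lyman series: n_final = 1 (ultraviolet)
- Balmer series: n_final = 2 (visible/near-UV)
- Paschen series: n_final = 3 (infrared)
- Brackett series: n_final = 4 (infrared)
- Pfund series: n_final = 5 (far infrared)

Since this transition ends at n = 5, it belongs to the Pfund series.

For reference, this 16 → 5 line has photon energy
ΔE = 13.6057 eV × (1/5² - 1/16²) = 0.49108073 eV,
corresponding to wavelength λ = hc/ΔE = 1239.84 eV·nm / 0.49108073 eV = 2524.72 nm in the far infrared region.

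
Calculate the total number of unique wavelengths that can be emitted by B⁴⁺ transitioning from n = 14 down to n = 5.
45

The electron can occupy levels n = 5, 6, ..., 14 during de-excitation — that is m = 14 - 5 + 1 = 10 distinct levels.

The number of distinct spectral lines equals the number of ways to choose 2 of these m levels (each pair gives one possible emission transition):

Number of lines = m(m-1)/2 = 10×9/2 = 45

These correspond to all possible transitions between the 10 levels:
14 → 13, 14 → 12, 14 → 11, 14 → 10, 14 → 9, 14 → 8, 14 → 7, 14 → 6...

Each transition produces a photon with a unique energy (and thus wavelength). This count does not depend on Z.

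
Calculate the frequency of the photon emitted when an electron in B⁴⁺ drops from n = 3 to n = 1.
7.311e+16 Hz

First, find the transition energy:
E_3 = -13.6057 × 5² / 3² = -37.7936 eV
E_1 = -13.6057 × 5² / 1² = -340.1425 eV
|ΔE| = |E_1 - E_3| = 302.3489 eV

Convert to Joules: E = 302.3489 eV × (1.602177 × 10⁻¹⁹ J/eV) = 4.84416e-17 J

Using E = hf:
f = E/h = 4.84416e-17 J / (6.62607 × 10⁻³⁴ J·s)
f = 7.311e+16 Hz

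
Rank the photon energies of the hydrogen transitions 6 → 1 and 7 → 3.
6 → 1

Calculate the energy for each transition:

Transition 6 → 1:
ΔE₁ = |E_1 - E_6| = |-13.6057/1² - (-13.6057/6²)|
ΔE₁ = |-13.605700000 - (-0.377936111)| = 13.227764 eV

Transition 7 → 3:
ΔE₂ = |E_3 - E_7| = |-13.6057/3² - (-13.6057/7²)|
ΔE₂ = |-1.511744444 - (-0.277667347)| = 1.234077 eV

Since 13.227764 eV > 1.234077 eV, the transition 6 → 1 emits the more energetic photon.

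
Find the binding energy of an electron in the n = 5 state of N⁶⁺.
26.667 eV

The ionization energy is the energy needed to remove the electron completely (n → ∞).

For a hydrogen-like ion with Z = 7, E_n = -13.6057 Z² / n² eV.

At n = 5: E_5 = -13.6057 × 7² / 5² = -26.667172 eV
At n = ∞: E_∞ = 0 eV

Ionization energy = E_∞ - E_5 = 0 - (-26.667172) = 26.667172 eV
Ionization energy ≈ 26.667 eV

This is also called the binding energy of the electron in state n = 5.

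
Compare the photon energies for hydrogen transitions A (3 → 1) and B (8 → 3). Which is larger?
3 → 1

Calculate the energy for each transition:

Transition 3 → 1:
ΔE₁ = |E_1 - E_3| = |-13.6057/1² - (-13.6057/3²)|
ΔE₁ = |-13.60570000000 - (-1.51174444444)| = 12.09395556 eV

Transition 8 → 3:
ΔE₂ = |E_3 - E_8| = |-13.6057/3² - (-13.6057/8²)|
ΔE₂ = |-1.51174444444 - (-0.21258906250)| = 1.29915538 eV

Since 12.09395556 eV > 1.29915538 eV, the transition 3 → 1 emits the more energetic photon.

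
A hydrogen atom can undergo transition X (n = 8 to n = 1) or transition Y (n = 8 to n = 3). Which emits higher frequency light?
8 → 1

Calculate the energy for each transition:

Transition 8 → 1:
ΔE₁ = |E_1 - E_8| = |-13.6057/1² - (-13.6057/8²)|
ΔE₁ = |-13.6057000000 - (-0.2125890625)| = 13.3931109 eV

Transition 8 → 3:
ΔE₂ = |E_3 - E_8| = |-13.6057/3² - (-13.6057/8²)|
ΔE₂ = |-1.5117444444 - (-0.2125890625)| = 1.2991554 eV

Since 13.3931109 eV > 1.2991554 eV, the transition 8 → 1 emits the more energetic photon.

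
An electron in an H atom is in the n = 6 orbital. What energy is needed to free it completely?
0.37794 eV

The ionization energy is the energy needed to remove the electron completely (n → ∞).

For hydrogen, E_n = -13.6057 eV / n².

At n = 6: E_6 = -13.6057 / 6² = -0.37793611 eV
At n = ∞: E_∞ = 0 eV

Ionization energy = E_∞ - E_6 = 0 - (-0.37793611) = 0.37793611 eV
Ionization energy ≈ 0.37794 eV

This is also called the binding energy of the electron in state n = 6.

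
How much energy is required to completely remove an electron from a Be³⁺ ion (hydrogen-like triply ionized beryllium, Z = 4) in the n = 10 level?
2.17691 eV

The ionization energy is the energy needed to remove the electron completely (n → ∞).

For a hydrogen-like ion with Z = 4, E_n = -13.6057 Z² / n² eV.

At n = 10: E_10 = -13.6057 × 4² / 10² = -2.17691200 eV
At n = ∞: E_∞ = 0 eV

Ionization energy = E_∞ - E_10 = 0 - (-2.17691200) = 2.17691200 eV
Ionization energy ≈ 2.17691 eV

This is also called the binding energy of the electron in state n = 10.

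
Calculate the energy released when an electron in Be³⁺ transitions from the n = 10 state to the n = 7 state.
2.2658 eV

The energy levels are E_n = -13.6057 Z² eV / n².

Energy at n = 10: E_10 = -13.6057 × 4² / 10² = -2.1769120 eV
Energy at n = 7: E_7 = -13.6057 × 4² / 7² = -4.4426776 eV

For emission (electron falling to lower state), the photon energy is:
E_photon = E_10 - E_7 = |-2.1769120 - (-4.4426776)|
E_photon = 2.2658 eV

This energy is carried away by the emitted photon.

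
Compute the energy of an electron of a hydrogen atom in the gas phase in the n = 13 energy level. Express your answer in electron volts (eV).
-0.0805 eV

The energy levels of a hydrogen-like atom are given by:
E_n = -13.6057 eV / n²

For n = 13:
E_13 = -13.6057 eV / 13²
E_13 = -13.6057 eV / 169
E_13 = -0.0805 eV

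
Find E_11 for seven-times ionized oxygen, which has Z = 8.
-7.1964 eV

For hydrogen-like ions, the energy levels scale with Z²:
E_n = -13.6057 Z² / n² eV

For O⁷⁺ (Z = 8) at n = 11:
E_11 = -13.6057 × 8² / 11²
E_11 = -13.6057 × 64 / 121
E_11 = -870.7648 / 121
E_11 = -7.1964 eV

The energy is 64 times more negative than hydrogen at the same n due to the stronger nuclear charge.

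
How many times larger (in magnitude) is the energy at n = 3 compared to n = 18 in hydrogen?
36.000

Using E_n = -13.6057 Z² / n² eV with Z = 1:

E_3 = -13.6057 / 3² = -13.6057 / 9 = -1.511744444 eV
E_18 = -13.6057 / 18² = -13.6057 / 324 = -0.041992901 eV

The ratio is:
E_3/E_18 = (-1.511744444) / (-0.041992901)
E_3/E_18 = (-13.6057/9) / (-13.6057/324)
E_3/E_18 = 324/9
E_3/E_18 = 36.000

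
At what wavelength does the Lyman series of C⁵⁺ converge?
2.531 nm

The series limit corresponds to the transition from n = ∞ to n = 1.
This is the highest energy (shortest wavelength) transition in the Lyman series.

E_∞ = 0 eV
E_1 = -13.6057 × 6² / 1² = -489.80520 eV

Energy at series limit:
ΔE = E_∞ - E_1 = 0 - (-489.80520) = 489.80520 eV
λ = hc/E = 1239.84 eV·nm / 489.80520 eV = 2.531 nm

This energy equals the ionization energy from the n = 1 state of C⁵⁺.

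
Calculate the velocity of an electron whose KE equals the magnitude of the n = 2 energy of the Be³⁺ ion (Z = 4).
4.38e+06 m/s (or 1.4595% of c)

The binding energy at n = 2 for Be³⁺ is:
E_2 = -13.6057 × 4²/2² = -54.422800 eV
|E_2| = 54.422800 eV

Convert to Joules:
KE = 54.422800 eV × (1.602177 × 10⁻¹⁹ J/eV) = 8.7195e-18 J

Using KE = ½mv²:
v = √(2·KE/m_e)
v = √(2 × 8.7195e-18 J / 9.10938 × 10⁻³¹ kg)
v = 4.38e+06 m/s

This is approximately 1.4595% the speed of light.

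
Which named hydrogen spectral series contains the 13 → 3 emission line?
Paschen series

The spectral series in hydrogen are named based on the final (lower) energy level:
- Lyman series: n_final = 1 (ultraviolet)
- Balmer series: n_final = 2 (visible/near-UV)
- Paschen series: n_final = 3 (infrared)
- Brackett series: n_final = 4 (infrared)
- Pfund series: n_final = 5 (far infrared)

Since this transition ends at n = 3, it belongs to the Paschen series.

For reference, this 13 → 3 line has photon energy
ΔE = 13.6057 eV × (1/3² - 1/13²) = 1.4312373439 eV,
corresponding to wavelength λ = hc/ΔE = 1239.84 eV·nm / 1.4312373439 eV = 866.271416 nm in the infrared region.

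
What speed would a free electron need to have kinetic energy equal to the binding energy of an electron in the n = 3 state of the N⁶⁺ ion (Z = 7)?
5.10462e+06 m/s (or 1.702717% of c)

The binding energy at n = 3 for N⁶⁺ is:
E_3 = -13.6057 × 7²/3² = -74.07547778 eV
|E_3| = 74.07547778 eV

Convert to Joules:
KE = 74.07547778 eV × (1.602177 × 10⁻¹⁹ J/eV) = 1.1868203e-17 J

Using KE = ½mv²:
v = √(2·KE/m_e)
v = √(2 × 1.1868203e-17 J / 9.10938 × 10⁻³¹ kg)
v = 5.10462e+06 m/s

This is approximately 1.702717% the speed of light.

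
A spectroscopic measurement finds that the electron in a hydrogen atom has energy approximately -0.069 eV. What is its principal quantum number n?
n = 14

The exact energy levels follow E_n = -13.6057 eV / n².

The measured value (-0.069 eV) is reported to only 2 significant figures, so we must test candidate n values and see which one matches to that precision.

Candidate energies:
  n = 12:  E = -13.6057/12² = -0.09448 eV
  n = 13:  E = -13.6057/13² = -0.08051 eV
  n = 14:  E = -13.6057/14² = -0.06942 eV  ← matches
  n = 15:  E = -13.6057/15² = -0.06047 eV
  n = 16:  E = -13.6057/16² = -0.05315 eV

Checking against the measurement of -0.069 eV (2 sig figs), only n = 14 agrees:
E_14 = -0.06942 eV, which rounds to -0.069 eV ✓

Therefore n = 14.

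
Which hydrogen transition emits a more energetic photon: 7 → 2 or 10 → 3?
7 → 2

Calculate the energy for each transition:

Transition 7 → 2:
ΔE₁ = |E_2 - E_7| = |-13.6057/2² - (-13.6057/7²)|
ΔE₁ = |-3.40142500 - (-0.27766735)| = 3.12376 eV

Transition 10 → 3:
ΔE₂ = |E_3 - E_10| = |-13.6057/3² - (-13.6057/10²)|
ΔE₂ = |-1.51174444 - (-0.13605700)| = 1.37569 eV

Since 3.12376 eV > 1.37569 eV, the transition 7 → 2 emits the more energetic photon.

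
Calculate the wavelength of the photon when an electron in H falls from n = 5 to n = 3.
1281.467 nm

First, find the transition energy using E_n = -13.6057 / n² eV:
E_5 = -13.6057 / 5² = -0.544228000 eV
E_3 = -13.6057 / 3² = -1.511744444 eV

Photon energy: |ΔE| = |E_3 - E_5| = 0.967516444 eV

Convert to wavelength using E = hc/λ with hc = 1239.84 eV·nm:
λ = hc/E = 1239.84 eV·nm / 0.967516444 eV
λ = 1281.467 nm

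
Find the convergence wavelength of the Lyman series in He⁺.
22.7816 nm

The series limit corresponds to the transition from n = ∞ to n = 1.
This is the highest energy (shortest wavelength) transition in the Lyman series.

E_∞ = 0 eV
E_1 = -13.6057 × 2² / 1² = -54.422800 eV

Energy at series limit:
ΔE = E_∞ - E_1 = 0 - (-54.422800) = 54.422800 eV
λ = hc/E = 1239.84 eV·nm / 54.422800 eV = 22.7816 nm

This energy equals the ionization energy from the n = 1 state of He⁺.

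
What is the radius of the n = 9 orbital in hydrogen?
4.28634 nm (or 42.86335 Å)

The Bohr radius formula is:
r_n = n² a₀ / Z

where a₀ = 0.05291772 nm is the Bohr radius.

For H (Z = 1) at n = 9:
r_9 = 9² × 0.05291772 nm / 1
r_9 = 81 × 0.05291772 nm / 1
r_9 = 4.286335 nm / 1
r_9 = 4.28634 nm

The electron orbits at approximately 4.28634 nm from the nucleus.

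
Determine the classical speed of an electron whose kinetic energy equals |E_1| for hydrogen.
2.188e+06 m/s (or 0.73% of c)

The binding energy at n = 1 for hydrogen is:
E_1 = -13.6057/1² = -13.60570 eV
|E_1| = 13.60570 eV

Convert to Joules:
KE = 13.60570 eV × (1.602177 × 10⁻¹⁹ J/eV) = 2.17987e-18 J

Using KE = ½mv²:
v = √(2·KE/m_e)
v = √(2 × 2.17987e-18 J / 9.10938 × 10⁻³¹ kg)
v = 2.188e+06 m/s

This is approximately 0.73% the speed of light.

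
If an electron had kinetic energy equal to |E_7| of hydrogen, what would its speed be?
3.13e+05 m/s (or 0.1042% of c)

The binding energy at n = 7 for hydrogen is:
E_7 = -13.6057/7² = -0.277667 eV
|E_7| = 0.277667 eV

Convert to Joules:
KE = 0.277667 eV × (1.602177 × 10⁻¹⁹ J/eV) = 4.4487e-20 J

Using KE = ½mv²:
v = √(2·KE/m_e)
v = √(2 × 4.4487e-20 J / 9.10938 × 10⁻³¹ kg)
v = 3.13e+05 m/s

This is approximately 0.1042% the speed of light.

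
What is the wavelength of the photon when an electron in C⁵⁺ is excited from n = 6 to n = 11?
129.7213 nm

First, find the transition energy using E_n = -13.6057 Z² / n² eV:
E_6 = -13.6057 × 6² / 6² = -13.60570000 eV
E_11 = -13.6057 × 6² / 11² = -4.04797686 eV

Photon energy: |ΔE| = |E_11 - E_6| = 9.55772314 eV

Convert to wavelength using E = hc/λ with hc = 1239.84 eV·nm:
λ = hc/E = 1239.84 eV·nm / 9.55772314 eV
λ = 129.7213 nm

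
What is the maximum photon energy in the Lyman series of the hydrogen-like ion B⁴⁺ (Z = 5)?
340.1425 eV

The series limit corresponds to the transition from n = ∞ to n = 1.
This is the highest energy (shortest wavelength) transition in the Lyman series.

E_∞ = 0 eV
E_1 = -13.6057 × 5² / 1² = -340.1425 eV

Energy at series limit:
ΔE = E_∞ - E_1 = 0 - (-340.1425) = 340.1425 eV

This energy equals the ionization energy from the n = 1 state of B⁴⁺.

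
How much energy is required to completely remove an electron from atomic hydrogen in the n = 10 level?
0.13606 eV

The ionization energy is the energy needed to remove the electron completely (n → ∞).

For hydrogen, E_n = -13.6057 eV / n².

At n = 10: E_10 = -13.6057 / 10² = -0.13605700 eV
At n = ∞: E_∞ = 0 eV

Ionization energy = E_∞ - E_10 = 0 - (-0.13605700) = 0.13605700 eV
Ionization energy ≈ 0.13606 eV

This is also called the binding energy of the electron in state n = 10.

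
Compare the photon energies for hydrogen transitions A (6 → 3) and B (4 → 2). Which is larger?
4 → 2

Calculate the energy for each transition:

Transition 6 → 3:
ΔE₁ = |E_3 - E_6| = |-13.6057/3² - (-13.6057/6²)|
ΔE₁ = |-1.511744444444 - (-0.377936111111)| = 1.133808333 eV

Transition 4 → 2:
ΔE₂ = |E_2 - E_4| = |-13.6057/2² - (-13.6057/4²)|
ΔE₂ = |-3.401425000000 - (-0.850356250000)| = 2.551068750 eV

Since 2.551068750 eV > 1.133808333 eV, the transition 4 → 2 emits the more energetic photon.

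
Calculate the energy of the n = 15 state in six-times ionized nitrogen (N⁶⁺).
-2.96 eV

For hydrogen-like ions, the energy levels scale with Z²:
E_n = -13.6057 Z² / n² eV

For N⁶⁺ (Z = 7) at n = 15:
E_15 = -13.6057 × 7² / 15²
E_15 = -13.6057 × 49 / 225
E_15 = -666.6793 / 225
E_15 = -2.96 eV

The energy is 49 times more negative than hydrogen at the same n due to the stronger nuclear charge.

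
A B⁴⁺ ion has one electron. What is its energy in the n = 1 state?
-340.142500 eV

For hydrogen-like ions, the energy levels scale with Z²:
E_n = -13.6057 Z² / n² eV

For B⁴⁺ (Z = 5) at n = 1:
E_1 = -13.6057 × 5² / 1²
E_1 = -13.6057 × 25 / 1
E_1 = -340.1425 / 1
E_1 = -340.142500 eV

The energy is 25 times more negative than hydrogen at the same n due to the stronger nuclear charge.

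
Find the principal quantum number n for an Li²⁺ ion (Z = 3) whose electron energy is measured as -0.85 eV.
n = 12

The exact energy levels follow E_n = -13.6057 Z² / n² eV with Z = 3.

The measured value (-0.85 eV) is reported to only 2 significant figures, so we must test candidate n values and see which one matches to that precision.

Candidate energies:
  n = 10:  E = -13.6057 × 3² / 10² = -1.22451 eV
  n = 11:  E = -13.6057 × 3² / 11² = -1.01199 eV
  n = 12:  E = -13.6057 × 3² / 12² = -0.85036 eV  ← matches
  n = 13:  E = -13.6057 × 3² / 13² = -0.72456 eV
  n = 14:  E = -13.6057 × 3² / 14² = -0.62475 eV

Checking against the measurement of -0.85 eV (2 sig figs), only n = 12 agrees:
E_12 = -0.85036 eV, which rounds to -0.85 eV ✓

Therefore n = 12.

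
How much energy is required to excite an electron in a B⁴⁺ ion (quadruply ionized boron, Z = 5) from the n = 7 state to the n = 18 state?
5.89186 eV

The energy levels of a hydrogen-like atom are E_n = -13.6057 Z² eV / n².

Energy at n = 7: E_7 = -13.6057 × 5² / 7² = -6.94168367 eV
Energy at n = 18: E_18 = -13.6057 × 5² / 18² = -1.04982253 eV

The excitation energy is the difference:
ΔE = E_18 - E_7
ΔE = -1.04982253 - (-6.94168367)
ΔE = 5.89186 eV

Since this is positive, energy must be absorbed (photon absorption).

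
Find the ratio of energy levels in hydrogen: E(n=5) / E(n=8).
2.560000

Using E_n = -13.6057 Z² / n² eV with Z = 1:

E_5 = -13.6057 / 5² = -13.6057 / 25 = -0.544228000000 eV
E_8 = -13.6057 / 8² = -13.6057 / 64 = -0.212589062500 eV

The ratio is:
E_5/E_8 = (-0.544228000000) / (-0.212589062500)
E_5/E_8 = (-13.6057/25) / (-13.6057/64)
E_5/E_8 = 64/25
E_5/E_8 = 2.560000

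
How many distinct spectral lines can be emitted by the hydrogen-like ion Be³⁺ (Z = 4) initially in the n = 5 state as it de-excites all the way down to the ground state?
10

The electron can occupy levels n = 1, 2, ..., 5 during de-excitation — that is m = 5 - 1 + 1 = 5 distinct levels.

The number of distinct spectral lines equals the number of ways to choose 2 of these m levels (each pair gives one possible emission transition):

Number of lines = m(m-1)/2 = 5×4/2 = 10

These correspond to all possible transitions between the 5 levels:
5 → 4, 5 → 3, 5 → 2, 5 → 1, 4 → 3, 4 → 2, 4 → 1, 3 → 2...

Each transition produces a photon with a unique energy (and thus wavelength). This count does not depend on Z.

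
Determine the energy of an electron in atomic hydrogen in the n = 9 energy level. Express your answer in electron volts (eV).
-0.168 eV

The energy levels of a hydrogen-like atom are given by:
E_n = -13.6057 eV / n²

For n = 9:
E_9 = -13.6057 eV / 9²
E_9 = -13.6057 eV / 81
E_9 = -0.168 eV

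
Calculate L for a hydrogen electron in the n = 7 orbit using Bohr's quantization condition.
7.38e-34 J·s (or 7ℏ)

In the Bohr model, angular momentum is quantized:
L = nℏ

where ℏ = h/(2π) = 1.0546e-34 J·s

For n = 7:
L = 7 × 1.0546e-34 J·s
L = 7.38e-34 J·s

This can also be written as L = 7ℏ.
The angular momentum is an integer multiple of the reduced Planck constant.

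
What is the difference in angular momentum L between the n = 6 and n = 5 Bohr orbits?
1.0546e-34 J·s (or 1ℏ)

In the Bohr model, L_n = nℏ where ℏ = 1.054572e-34 J·s.

L_6 = 6ℏ = 6.327432e-34 J·s
L_5 = 5ℏ = 5.272860e-34 J·s

ΔL = L_6 - L_5 = (6 - 5)ℏ = 1ℏ
ΔL = 1 × 1.054572e-34 J·s = 1.0546e-34 J·s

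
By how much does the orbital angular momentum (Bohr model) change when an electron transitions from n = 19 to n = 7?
1.26549e-33 J·s (or 12ℏ)

In the Bohr model, L_n = nℏ where ℏ = 1.0545718e-34 J·s.

L_19 = 19ℏ = 2.0036864e-33 J·s
L_7 = 7ℏ = 7.3820026e-34 J·s

ΔL = L_19 - L_7 = (19 - 7)ℏ = 12ℏ
ΔL = 12 × 1.0545718e-34 J·s = 1.26549e-33 J·s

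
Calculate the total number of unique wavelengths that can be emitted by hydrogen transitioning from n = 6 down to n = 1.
15

The electron can occupy levels n = 1, 2, ..., 6 during de-excitation — that is m = 6 - 1 + 1 = 6 distinct levels.

The number of distinct spectral lines equals the number of ways to choose 2 of these m levels (each pair gives one possible emission transition):

Number of lines = m(m-1)/2 = 6×5/2 = 15

These correspond to all possible transitions between the 6 levels:
6 → 5, 6 → 4, 6 → 3, 6 → 2, 6 → 1, 5 → 4, 5 → 3, 5 → 2...

Each transition produces a photon with a unique energy (and thus wavelength). This count does not depend on Z.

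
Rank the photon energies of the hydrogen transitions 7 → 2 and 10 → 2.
10 → 2

Calculate the energy for each transition:

Transition 7 → 2:
ΔE₁ = |E_2 - E_7| = |-13.6057/2² - (-13.6057/7²)|
ΔE₁ = |-3.401425000000 - (-0.277667346939)| = 3.123757653 eV

Transition 10 → 2:
ΔE₂ = |E_2 - E_10| = |-13.6057/2² - (-13.6057/10²)|
ΔE₂ = |-3.401425000000 - (-0.136057000000)| = 3.265368000 eV

Since 3.265368000 eV > 3.123757653 eV, the transition 10 → 2 emits the more energetic photon.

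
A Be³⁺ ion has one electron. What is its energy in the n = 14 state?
-1.1107 eV

For hydrogen-like ions, the energy levels scale with Z²:
E_n = -13.6057 Z² / n² eV

For Be³⁺ (Z = 4) at n = 14:
E_14 = -13.6057 × 4² / 14²
E_14 = -13.6057 × 16 / 196
E_14 = -217.6912 / 196
E_14 = -1.1107 eV

The energy is 16 times more negative than hydrogen at the same n due to the stronger nuclear charge.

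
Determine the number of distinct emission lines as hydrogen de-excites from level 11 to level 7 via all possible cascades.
10

The electron can occupy levels n = 7, 8, ..., 11 during de-excitation — that is m = 11 - 7 + 1 = 5 distinct levels.

The number of distinct spectral lines equals the number of ways to choose 2 of these m levels (each pair gives one possible emission transition):

Number of lines = m(m-1)/2 = 5×4/2 = 10

These correspond to all possible transitions between the 5 levels:
11 → 10, 11 → 9, 11 → 8, 11 → 7, 10 → 9, 10 → 8, 10 → 7, 9 → 8...

Each transition produces a photon with a unique energy (and thus wavelength). This count does not depend on Z.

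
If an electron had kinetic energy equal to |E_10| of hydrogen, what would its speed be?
2.1877e+05 m/s (or 0.07% of c)

The binding energy at n = 10 for hydrogen is:
E_10 = -13.6057/10² = -0.13605700 eV
|E_10| = 0.13605700 eV

Convert to Joules:
KE = 0.13605700 eV × (1.602177 × 10⁻¹⁹ J/eV) = 2.179874e-20 J

Using KE = ½mv²:
v = √(2·KE/m_e)
v = √(2 × 2.179874e-20 J / 9.10938 × 10⁻³¹ kg)
v = 2.1877e+05 m/s

This is approximately 0.07% the speed of light.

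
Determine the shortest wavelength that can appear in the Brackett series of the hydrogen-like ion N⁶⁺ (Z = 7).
29.75560 nm

The series limit corresponds to the transition from n = ∞ to n = 4.
This is the highest energy (shortest wavelength) transition in the Brackett series.

E_∞ = 0 eV
E_4 = -13.6057 × 7² / 4² = -41.6674563 eV

Energy at series limit:
ΔE = E_∞ - E_4 = 0 - (-41.6674563) = 41.6674563 eV
λ = hc/E = 1239.84 eV·nm / 41.6674563 eV = 29.75560 nm

This energy equals the ionization energy from the n = 4 state of N⁶⁺.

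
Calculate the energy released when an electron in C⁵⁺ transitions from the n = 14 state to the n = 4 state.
28.114 eV

The energy levels are E_n = -13.6057 Z² eV / n².

Energy at n = 14: E_14 = -13.6057 × 6² / 14² = -2.499006 eV
Energy at n = 4: E_4 = -13.6057 × 6² / 4² = -30.612825 eV

For emission (electron falling to lower state), the photon energy is:
E_photon = E_14 - E_4 = |-2.499006 - (-30.612825)|
E_photon = 28.114 eV

This energy is carried away by the emitted photon.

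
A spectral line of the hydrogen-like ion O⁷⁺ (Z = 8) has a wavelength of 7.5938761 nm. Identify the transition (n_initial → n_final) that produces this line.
n = 4 → n = 2

First, find the photon energy from the wavelength (hc = 1239.84 eV·nm):
E = hc/λ = 1239.84 eV·nm / 7.5938761 nm = 163.26840 eV

The energy levels of O⁷⁺ satisfy E_n = -13.6057 × 8² / n² eV, so an emission n_i → n_f releases
ΔE = 13.6057 × 8² × (1/n_f² − 1/n_i²) eV.

Setting ΔE equal to the photon energy:
1/n_f² − 1/n_i² = 163.26840 / (13.6057 × 8²) = 0.18750000

Since 1/n_i² must be positive, we need 1/n_f² > 0.18750000, i.e. n_f ≤ 2. For each allowed n_f, solve n_i = (1/n_f² − 0.18750000)^(−1/2) and check whether it is a whole number:
  n_f = 1: 1/n_i² = 1.00000000 − 0.18750000 = 0.81250000 → n_i = 1.109  (not an integer) ✗
  n_f = 2: 1/n_i² = 0.25000000 − 0.18750000 = 0.06250000 → n_i = 4.000  → integer, n_i = 4 ✓

Only n_f = 2 gives an integer upper level, n_i = 4.

The transition is from n = 4 to n = 2 (emission).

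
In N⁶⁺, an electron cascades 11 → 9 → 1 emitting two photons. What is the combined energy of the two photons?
661.169554 eV

The energy levels of N⁶⁺ are E_n = -13.6057 × 7² / n² eV.

First transition (11 → 9):
ΔE₁ = |E_9 - E_11|
ΔE₁ = |-8.230608641975 - (-5.509746280992)| = 2.720862361 eV

Second transition (9 → 1):
ΔE₂ = |E_1 - E_9|
ΔE₂ = |-666.679300000000 - (-8.230608641975)| = 658.448691358 eV

Total energy released:
E_total = ΔE₁ + ΔE₂ = 2.720862361 + 658.448691358 = 661.169554 eV

Note: This equals the direct transition 11 → 1: 661.169554 eV ✓
Energy is conserved regardless of the path taken.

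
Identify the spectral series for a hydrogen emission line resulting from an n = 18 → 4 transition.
Brackett series

The spectral series in hydrogen are named based on the final (lower) energy level:
- Lyman series: n_final = 1 (ultraviolet)
- Balmer series: n_final = 2 (visible/near-UV)
- Paschen series: n_final = 3 (infrared)
- Brackett series: n_final = 4 (infrared)
- Pfund series: n_final = 5 (far infrared)

Since this transition ends at n = 4, it belongs to the Brackett series.

For reference, this 18 → 4 line has photon energy
ΔE = 13.6057 eV × (1/4² - 1/18²) = 0.80836334877 eV,
corresponding to wavelength λ = hc/ΔE = 1239.84 eV·nm / 0.80836334877 eV = 1533.76573 nm in the infrared region.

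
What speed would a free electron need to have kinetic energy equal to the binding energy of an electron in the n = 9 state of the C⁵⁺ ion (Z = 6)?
1.4585e+06 m/s (or 0.486490% of c)

The binding energy at n = 9 for C⁵⁺ is:
E_9 = -13.6057 × 6²/9² = -6.04697778 eV
|E_9| = 6.04697778 eV

Convert to Joules:
KE = 6.04697778 eV × (1.602177 × 10⁻¹⁹ J/eV) = 9.688329e-19 J

Using KE = ½mv²:
v = √(2·KE/m_e)
v = √(2 × 9.688329e-19 J / 9.10938 × 10⁻³¹ kg)
v = 1.4585e+06 m/s

This is approximately 0.486490% the speed of light.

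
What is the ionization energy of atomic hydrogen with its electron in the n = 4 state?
0.8504 eV

The ionization energy is the energy needed to remove the electron completely (n → ∞).

For hydrogen, E_n = -13.6057 eV / n².

At n = 4: E_4 = -13.6057 / 4² = -0.8503563 eV
At n = ∞: E_∞ = 0 eV

Ionization energy = E_∞ - E_4 = 0 - (-0.8503563) = 0.8503563 eV
Ionization energy ≈ 0.8504 eV

This is also called the binding energy of the electron in state n = 4.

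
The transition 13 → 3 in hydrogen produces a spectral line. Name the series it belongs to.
Paschen series

The spectral series in hydrogen are named based on the final (lower) energy level:
- Lyman series: n_final = 1 (ultraviolet)
- Balmer series: n_final = 2 (visible/near-UV)
- Paschen series: n_final = 3 (infrared)
- Brackett series: n_final = 4 (infrared)
- Pfund series: n_final = 5 (far infrared)

Since this transition ends at n = 3, it belongs to the Paschen series.

For reference, this 13 → 3 line has photon energy
ΔE = 13.6057 eV × (1/3² - 1/13²) = 1.43123734 eV,
corresponding to wavelength λ = hc/ΔE = 1239.84 eV·nm / 1.43123734 eV = 866.2714 nm in the infrared region.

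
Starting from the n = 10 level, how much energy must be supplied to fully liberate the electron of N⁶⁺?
6.6668 eV

The ionization energy is the energy needed to remove the electron completely (n → ∞).

For a hydrogen-like ion with Z = 7, E_n = -13.6057 Z² / n² eV.

At n = 10: E_10 = -13.6057 × 7² / 10² = -6.6667930 eV
At n = ∞: E_∞ = 0 eV

Ionization energy = E_∞ - E_10 = 0 - (-6.6667930) = 6.6667930 eV
Ionization energy ≈ 6.6668 eV

This is also called the binding energy of the electron in state n = 10.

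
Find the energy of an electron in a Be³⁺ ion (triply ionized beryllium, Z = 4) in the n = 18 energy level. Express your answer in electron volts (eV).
-0.67189 eV

The energy levels of a hydrogen-like atom are given by:
E_n = -13.6057 Z² / n² eV  (with Z = 4 for Be³⁺)

For n = 18:
E_18 = -13.6057 × 4² / 18²
E_18 = -13.6057 × 16 / 324
E_18 = -0.67189 eV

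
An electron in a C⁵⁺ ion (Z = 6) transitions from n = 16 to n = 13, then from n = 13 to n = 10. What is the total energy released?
2.9848 eV

The energy levels of C⁵⁺ are E_n = -13.6057 × 6² / n² eV.

First transition (16 → 13):
ΔE₁ = |E_13 - E_16|
ΔE₁ = |-2.8982556213 - (-1.9133015625)| = 0.9849541 eV

Second transition (13 → 10):
ΔE₂ = |E_10 - E_13|
ΔE₂ = |-4.8980520000 - (-2.8982556213)| = 1.9997964 eV

Total energy released:
E_total = ΔE₁ + ΔE₂ = 0.9849541 + 1.9997964 = 2.9848 eV

Note: This equals the direct transition 16 → 10: 2.9848 eV ✓
Energy is conserved regardless of the path taken.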